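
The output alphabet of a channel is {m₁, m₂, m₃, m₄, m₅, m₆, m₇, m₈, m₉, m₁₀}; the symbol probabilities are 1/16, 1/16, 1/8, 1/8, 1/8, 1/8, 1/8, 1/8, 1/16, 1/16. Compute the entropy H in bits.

Each probability is a power of 1/2, so log₂(1/p) is an integer.
H = Σ p·log₂(1/p) = 1/16·4 + 1/16·4 + 1/8·3 + 1/8·3 + 1/8·3 + 1/8·3 + 1/8·3 + 1/8·3 + 1/16·4 + 1/16·4 = 3.25 bits.

3.25 bits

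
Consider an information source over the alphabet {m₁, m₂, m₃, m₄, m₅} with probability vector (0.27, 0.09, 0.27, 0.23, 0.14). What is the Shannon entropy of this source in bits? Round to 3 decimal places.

H = −Σ pᵢ log₂ pᵢ.
−0.27·log₂(0.27) = 0.5100
−0.09·log₂(0.09) = 0.3127
−0.27·log₂(0.27) = 0.5100
−0.23·log₂(0.23) = 0.4877
−0.14·log₂(0.14) = 0.3971
Sum ≈ 2.2175 → 2.217 bits.

2.217 bits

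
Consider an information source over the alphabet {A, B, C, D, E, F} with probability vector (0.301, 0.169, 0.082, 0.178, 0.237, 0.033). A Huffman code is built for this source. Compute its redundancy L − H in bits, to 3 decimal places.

0.050 bits

Entropy H = −Σ p log₂ p ≈ 2.3486 bits.
Huffman merges: 33/1000+41/500→23/200; 23/200+169/1000→71/250; 89/500+237/1000→83/200; 71/250+301/1000→117/200; 83/200+117/200→1. L = 2399/1000 ≈ 2.3990.
L − H = 2.3990 − 2.3486 = 0.050 bits.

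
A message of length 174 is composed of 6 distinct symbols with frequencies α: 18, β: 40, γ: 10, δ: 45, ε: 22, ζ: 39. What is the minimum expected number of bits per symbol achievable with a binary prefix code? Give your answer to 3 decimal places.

Probabilities are the counts divided by 174.
Repeatedly combine the two least-probable nodes; the expected code length is the sum of the merged weights.
merge 5/87 + 3/29 → 14/87
merge 11/87 + 14/87 → 25/87
merge 13/58 + 20/87 → 79/174
merge 15/58 + 25/87 → 95/174
merge 79/174 + 95/174 → 1
L = 14/87 + 25/87 + 79/174 + 95/174 + 1 = 71/29 ≈ 2.448 bits/symbol.

2.448 bits/symbol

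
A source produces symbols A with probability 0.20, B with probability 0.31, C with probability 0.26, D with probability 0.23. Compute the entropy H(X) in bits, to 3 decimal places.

H = −Σ pᵢ log₂ pᵢ.
−0.20·log₂(0.20) = 0.4644
−0.31·log₂(0.31) = 0.5238
−0.26·log₂(0.26) = 0.5053
−0.23·log₂(0.23) = 0.4877
Sum ≈ 1.9811 → 1.981 bits.

1.981 bits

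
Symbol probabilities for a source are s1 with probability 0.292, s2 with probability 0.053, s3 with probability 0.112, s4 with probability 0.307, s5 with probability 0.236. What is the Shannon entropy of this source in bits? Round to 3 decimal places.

2.112 bits

H = −Σ pᵢ log₂ pᵢ.
−0.292·log₂(0.292) = 0.5186
−0.053·log₂(0.053) = 0.2246
−0.112·log₂(0.112) = 0.3537
−0.307·log₂(0.307) = 0.5230
−0.236·log₂(0.236) = 0.4916
Sum ≈ 2.1116 → 2.112 bits.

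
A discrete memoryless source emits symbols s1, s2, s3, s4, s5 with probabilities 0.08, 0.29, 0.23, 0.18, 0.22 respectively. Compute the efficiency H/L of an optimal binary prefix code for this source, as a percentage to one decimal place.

98.4%

Entropy H = −Σ p log₂ p ≈ 2.2230 bits.
Huffman merges: 2/25+9/50→13/50; 11/50+23/100→9/20; 13/50+29/100→11/20; 9/20+11/20→1. L = 113/50 ≈ 2.2600.
Efficiency = H/L = 2.2230/2.2600 = 98.4%.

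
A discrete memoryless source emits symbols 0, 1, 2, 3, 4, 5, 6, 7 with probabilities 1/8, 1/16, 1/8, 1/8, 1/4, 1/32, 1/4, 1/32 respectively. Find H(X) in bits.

Each probability is a power of 1/2, so log₂(1/p) is an integer.
H = Σ p·log₂(1/p) = 1/8·3 + 1/16·4 + 1/8·3 + 1/8·3 + 1/4·2 + 1/32·5 + 1/4·2 + 1/32·5 = 2.6875 bits.

2.6875 bits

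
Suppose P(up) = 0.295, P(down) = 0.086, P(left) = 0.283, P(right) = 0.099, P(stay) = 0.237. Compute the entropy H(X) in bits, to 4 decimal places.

H = −Σ pᵢ log₂ pᵢ.
−0.295·log₂(0.295) = 0.5196
−0.086·log₂(0.086) = 0.3044
−0.283·log₂(0.283) = 0.5154
−0.099·log₂(0.099) = 0.3303
−0.237·log₂(0.237) = 0.4923
Sum ≈ 2.1619 → 2.1619 bits.

2.1619 bits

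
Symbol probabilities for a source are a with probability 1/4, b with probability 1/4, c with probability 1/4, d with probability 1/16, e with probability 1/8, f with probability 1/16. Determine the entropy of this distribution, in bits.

Each probability is a power of 1/2, so log₂(1/p) is an integer.
H = Σ p·log₂(1/p) = 1/4·2 + 1/4·2 + 1/4·2 + 1/16·4 + 1/8·3 + 1/16·4 = 2.375 bits.

2.375 bits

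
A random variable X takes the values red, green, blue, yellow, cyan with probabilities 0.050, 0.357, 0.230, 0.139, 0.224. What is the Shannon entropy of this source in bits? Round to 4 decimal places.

H = −Σ pᵢ log₂ pᵢ.
−0.050·log₂(0.050) = 0.2161
−0.357·log₂(0.357) = 0.5305
−0.230·log₂(0.230) = 0.4877
−0.139·log₂(0.139) = 0.3957
−0.224·log₂(0.224) = 0.4835
Sum ≈ 2.1135 → 2.1135 bits.

2.1135 bits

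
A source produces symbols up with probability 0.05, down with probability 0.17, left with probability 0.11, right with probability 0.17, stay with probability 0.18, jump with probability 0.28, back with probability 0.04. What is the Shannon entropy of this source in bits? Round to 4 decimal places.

H = −Σ pᵢ log₂ pᵢ.
−0.05·log₂(0.05) = 0.2161
−0.17·log₂(0.17) = 0.4346
−0.11·log₂(0.11) = 0.3503
−0.17·log₂(0.17) = 0.4346
−0.18·log₂(0.18) = 0.4453
−0.28·log₂(0.28) = 0.5142
−0.04·log₂(0.04) = 0.1858
Sum ≈ 2.5808 → 2.5808 bits.

2.5808 bits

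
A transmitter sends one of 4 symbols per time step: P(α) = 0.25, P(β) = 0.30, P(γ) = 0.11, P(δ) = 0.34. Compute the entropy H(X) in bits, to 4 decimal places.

1.9006 bits

H = −Σ pᵢ log₂ pᵢ.
−0.25·log₂(0.25) = 0.5000
−0.30·log₂(0.30) = 0.5211
−0.11·log₂(0.11) = 0.3503
−0.34·log₂(0.34) = 0.5292
Sum ≈ 1.9006 → 1.9006 bits.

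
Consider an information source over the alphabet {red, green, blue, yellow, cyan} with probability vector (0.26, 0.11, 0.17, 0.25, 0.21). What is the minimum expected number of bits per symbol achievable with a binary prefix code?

Repeatedly combine the two least-probable nodes; the expected code length is the sum of the merged weights.
merge 11/100 + 17/100 → 7/25
merge 21/100 + 1/4 → 23/50
merge 13/50 + 7/25 → 27/50
merge 23/50 + 27/50 → 1
L = 7/25 + 23/50 + 27/50 + 1 = 57/25 = 2.28 bits/symbol.

2.28 bits/symbol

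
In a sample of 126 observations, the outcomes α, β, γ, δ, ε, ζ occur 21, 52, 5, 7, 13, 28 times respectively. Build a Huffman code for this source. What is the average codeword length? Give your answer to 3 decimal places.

2.246 bits/symbol

Probabilities are the counts divided by 126.
Repeatedly combine the two least-probable nodes; the expected code length is the sum of the merged weights.
merge 5/126 + 1/18 → 2/21
merge 2/21 + 13/126 → 25/126
merge 1/6 + 25/126 → 23/63
merge 2/9 + 23/63 → 37/63
merge 26/63 + 37/63 → 1
L = 2/21 + 25/126 + 23/63 + 37/63 + 1 = 283/126 ≈ 2.246 bits/symbol.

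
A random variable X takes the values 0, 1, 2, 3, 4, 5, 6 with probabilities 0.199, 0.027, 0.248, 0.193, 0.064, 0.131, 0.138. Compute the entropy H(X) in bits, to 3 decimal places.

2.593 bits

H = −Σ pᵢ log₂ pᵢ.
−0.199·log₂(0.199) = 0.4635
−0.027·log₂(0.027) = 0.1407
−0.248·log₂(0.248) = 0.4989
−0.193·log₂(0.193) = 0.4581
−0.064·log₂(0.064) = 0.2538
−0.131·log₂(0.131) = 0.3841
−0.138·log₂(0.138) = 0.3943
Sum ≈ 2.5934 → 2.593 bits.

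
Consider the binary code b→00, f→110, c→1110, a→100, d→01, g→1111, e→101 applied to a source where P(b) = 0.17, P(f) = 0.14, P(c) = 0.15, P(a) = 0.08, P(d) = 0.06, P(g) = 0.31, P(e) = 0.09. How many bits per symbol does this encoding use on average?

L̄ = Σ pᵢ·ℓᵢ = 0.17·2 + 0.14·3 + 0.15·4 + 0.08·3 + 0.06·2 + 0.31·4 + 0.09·3 = 3.23 bits/symbol.

3.23 bits/symbol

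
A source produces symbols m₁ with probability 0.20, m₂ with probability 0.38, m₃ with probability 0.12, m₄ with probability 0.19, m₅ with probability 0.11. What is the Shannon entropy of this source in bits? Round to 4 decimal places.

2.1674 bits

H = −Σ pᵢ log₂ pᵢ.
−0.20·log₂(0.20) = 0.4644
−0.38·log₂(0.38) = 0.5305
−0.12·log₂(0.12) = 0.3671
−0.19·log₂(0.19) = 0.4552
−0.11·log₂(0.11) = 0.3503
Sum ≈ 2.1674 → 2.1674 bits.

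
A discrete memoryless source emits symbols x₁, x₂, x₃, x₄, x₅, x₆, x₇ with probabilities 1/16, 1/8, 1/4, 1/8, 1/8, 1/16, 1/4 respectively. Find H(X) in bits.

2.625 bits

Each probability is a power of 1/2, so log₂(1/p) is an integer.
H = Σ p·log₂(1/p) = 1/16·4 + 1/8·3 + 1/4·2 + 1/8·3 + 1/8·3 + 1/16·4 + 1/4·2 = 2.625 bits.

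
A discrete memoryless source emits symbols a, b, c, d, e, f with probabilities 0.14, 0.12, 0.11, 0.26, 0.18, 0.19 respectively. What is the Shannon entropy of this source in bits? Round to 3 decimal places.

H = −Σ pᵢ log₂ pᵢ.
−0.14·log₂(0.14) = 0.3971
−0.12·log₂(0.12) = 0.3671
−0.11·log₂(0.11) = 0.3503
−0.26·log₂(0.26) = 0.5053
−0.18·log₂(0.18) = 0.4453
−0.19·log₂(0.19) = 0.4552
Sum ≈ 2.5203 → 2.520 bits.

2.520 bits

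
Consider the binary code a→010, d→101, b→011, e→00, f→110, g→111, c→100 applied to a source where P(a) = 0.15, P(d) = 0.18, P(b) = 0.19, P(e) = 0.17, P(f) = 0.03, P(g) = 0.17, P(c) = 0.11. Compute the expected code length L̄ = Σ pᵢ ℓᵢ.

2.83 bits/symbol

L̄ = Σ pᵢ·ℓᵢ = 0.15·3 + 0.18·3 + 0.19·3 + 0.17·2 + 0.03·3 + 0.17·3 + 0.11·3 = 2.83 bits/symbol.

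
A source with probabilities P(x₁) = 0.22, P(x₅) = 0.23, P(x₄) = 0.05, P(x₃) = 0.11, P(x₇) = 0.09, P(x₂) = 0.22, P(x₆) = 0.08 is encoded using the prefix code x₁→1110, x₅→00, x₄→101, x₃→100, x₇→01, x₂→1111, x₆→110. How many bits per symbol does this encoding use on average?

3.12 bits/symbol

L̄ = Σ pᵢ·ℓᵢ = 0.22·4 + 0.23·2 + 0.05·3 + 0.11·3 + 0.09·2 + 0.22·4 + 0.08·3 = 3.12 bits/symbol.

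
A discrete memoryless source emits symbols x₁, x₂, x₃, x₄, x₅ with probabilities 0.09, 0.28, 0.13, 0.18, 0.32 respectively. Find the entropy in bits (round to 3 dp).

2.181 bits

H = −Σ pᵢ log₂ pᵢ.
−0.09·log₂(0.09) = 0.3127
−0.28·log₂(0.28) = 0.5142
−0.13·log₂(0.13) = 0.3826
−0.18·log₂(0.18) = 0.4453
−0.32·log₂(0.32) = 0.5260
Sum ≈ 2.1809 → 2.181 bits.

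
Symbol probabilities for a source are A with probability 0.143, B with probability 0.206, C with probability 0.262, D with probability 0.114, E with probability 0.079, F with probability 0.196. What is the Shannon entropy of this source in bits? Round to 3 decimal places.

2.484 bits

H = −Σ pᵢ log₂ pᵢ.
−0.143·log₂(0.143) = 0.4012
−0.206·log₂(0.206) = 0.4695
−0.262·log₂(0.262) = 0.5063
−0.114·log₂(0.114) = 0.3571
−0.079·log₂(0.079) = 0.2893
−0.196·log₂(0.196) = 0.4608
Sum ≈ 2.4843 → 2.484 bits.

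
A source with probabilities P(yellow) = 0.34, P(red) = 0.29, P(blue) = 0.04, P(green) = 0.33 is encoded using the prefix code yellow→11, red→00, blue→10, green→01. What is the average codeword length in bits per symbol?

2 bits/symbol

L̄ = Σ pᵢ·ℓᵢ = 0.34·2 + 0.29·2 + 0.04·2 + 0.33·2 = 2 bits/symbol.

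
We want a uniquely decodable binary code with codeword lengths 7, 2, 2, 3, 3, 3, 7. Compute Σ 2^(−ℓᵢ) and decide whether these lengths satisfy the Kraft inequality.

With common denominator 2^7 = 128: Σ 2^(−ℓᵢ) = 1/128 + 32/128 + 32/128 + 16/128 + 16/128 + 16/128 + 1/128 = 114/128 = 0.890625.
Kraft's inequality requires Σ ≤ 1; here Σ = 0.890625 ≤ 1, so such a prefix code exists.

0.890625; yes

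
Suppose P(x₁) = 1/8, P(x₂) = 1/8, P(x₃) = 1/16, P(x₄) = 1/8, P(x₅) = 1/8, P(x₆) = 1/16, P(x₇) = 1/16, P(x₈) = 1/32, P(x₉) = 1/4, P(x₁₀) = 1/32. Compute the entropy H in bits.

Each probability is a power of 1/2, so log₂(1/p) is an integer.
H = Σ p·log₂(1/p) = 1/8·3 + 1/8·3 + 1/16·4 + 1/8·3 + 1/8·3 + 1/16·4 + 1/16·4 + 1/32·5 + 1/4·2 + 1/32·5 = 3.0625 bits.

3.0625 bits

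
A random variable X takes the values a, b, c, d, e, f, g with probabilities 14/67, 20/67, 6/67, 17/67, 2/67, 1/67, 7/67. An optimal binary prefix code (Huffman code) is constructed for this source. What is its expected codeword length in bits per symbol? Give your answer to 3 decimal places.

Repeatedly combine the two least-probable nodes; the expected code length is the sum of the merged weights.
merge 1/67 + 2/67 → 3/67
merge 3/67 + 6/67 → 9/67
merge 7/67 + 9/67 → 16/67
merge 14/67 + 16/67 → 30/67
merge 17/67 + 20/67 → 37/67
merge 30/67 + 37/67 → 1
L = 3/67 + 9/67 + 16/67 + 30/67 + 37/67 + 1 = 162/67 ≈ 2.418 bits/symbol.

2.418 bits/symbol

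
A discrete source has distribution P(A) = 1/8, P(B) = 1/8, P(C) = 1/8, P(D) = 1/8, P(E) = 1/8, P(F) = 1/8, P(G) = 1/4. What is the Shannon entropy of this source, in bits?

2.75 bits

Each probability is a power of 1/2, so log₂(1/p) is an integer.
H = Σ p·log₂(1/p) = 1/8·3 + 1/8·3 + 1/8·3 + 1/8·3 + 1/8·3 + 1/8·3 + 1/4·2 = 2.75 bits.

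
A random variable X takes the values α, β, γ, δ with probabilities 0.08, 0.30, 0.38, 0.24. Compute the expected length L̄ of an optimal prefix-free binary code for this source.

Repeatedly combine the two least-probable nodes; the expected code length is the sum of the merged weights.
merge 2/25 + 6/25 → 8/25
merge 3/10 + 8/25 → 31/50
merge 19/50 + 31/50 → 1
L = 8/25 + 31/50 + 1 = 97/50 = 1.94 bits/symbol.

1.94 bits/symbol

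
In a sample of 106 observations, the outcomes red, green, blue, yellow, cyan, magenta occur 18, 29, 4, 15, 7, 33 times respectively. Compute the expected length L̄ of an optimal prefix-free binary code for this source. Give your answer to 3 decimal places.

Probabilities are the counts divided by 106.
Repeatedly combine the two least-probable nodes; the expected code length is the sum of the merged weights.
merge 2/53 + 7/106 → 11/106
merge 11/106 + 15/106 → 13/53
merge 9/53 + 13/53 → 22/53
merge 29/106 + 33/106 → 31/53
merge 22/53 + 31/53 → 1
L = 11/106 + 13/53 + 22/53 + 31/53 + 1 = 249/106 ≈ 2.349 bits/symbol.

2.349 bits/symbol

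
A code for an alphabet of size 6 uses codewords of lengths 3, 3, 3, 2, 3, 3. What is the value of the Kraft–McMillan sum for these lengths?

With common denominator 2^3 = 8: Σ 2^(−ℓᵢ) = 1/8 + 1/8 + 1/8 + 2/8 + 1/8 + 1/8 = 7/8 = 0.875.

0.875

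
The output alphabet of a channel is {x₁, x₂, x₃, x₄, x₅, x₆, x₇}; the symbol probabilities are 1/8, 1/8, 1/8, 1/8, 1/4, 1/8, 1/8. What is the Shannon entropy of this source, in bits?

2.75 bits

Each probability is a power of 1/2, so log₂(1/p) is an integer.
H = Σ p·log₂(1/p) = 1/8·3 + 1/8·3 + 1/8·3 + 1/8·3 + 1/4·2 + 1/8·3 + 1/8·3 = 2.75 bits.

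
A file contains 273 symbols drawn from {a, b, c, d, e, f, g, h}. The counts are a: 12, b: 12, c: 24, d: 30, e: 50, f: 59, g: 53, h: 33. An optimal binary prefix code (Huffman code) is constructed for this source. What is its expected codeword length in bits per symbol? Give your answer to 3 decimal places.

2.853 bits/symbol

Probabilities are the counts divided by 273.
Repeatedly combine the two least-probable nodes; the expected code length is the sum of the merged weights.
merge 4/91 + 4/91 → 8/91
merge 8/91 + 8/91 → 16/91
merge 10/91 + 11/91 → 3/13
merge 16/91 + 50/273 → 14/39
merge 53/273 + 59/273 → 16/39
merge 3/13 + 14/39 → 23/39
merge 16/39 + 23/39 → 1
L = 8/91 + 16/91 + 3/13 + 14/39 + 16/39 + 23/39 + 1 = 779/273 ≈ 2.853 bits/symbol.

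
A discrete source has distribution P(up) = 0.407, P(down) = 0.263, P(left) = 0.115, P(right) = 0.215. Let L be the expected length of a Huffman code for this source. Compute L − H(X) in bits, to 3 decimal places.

0.053 bits

Entropy H = −Σ p log₂ p ≈ 1.8702 bits.
Huffman merges: 23/200+43/200→33/100; 263/1000+33/100→593/1000; 407/1000+593/1000→1. L = 1923/1000 ≈ 1.9230.
L − H = 1.9230 − 1.8702 = 0.053 bits.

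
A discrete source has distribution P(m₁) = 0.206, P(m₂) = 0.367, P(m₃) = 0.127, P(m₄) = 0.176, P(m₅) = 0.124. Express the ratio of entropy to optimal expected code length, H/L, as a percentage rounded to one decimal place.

97.4%

Entropy H = −Σ p log₂ p ≈ 2.1929 bits.
Huffman merges: 31/250+127/1000→251/1000; 22/125+103/500→191/500; 251/1000+367/1000→309/500; 191/500+309/500→1. L = 2251/1000 ≈ 2.2510.
Efficiency = H/L = 2.1929/2.2510 = 97.4%.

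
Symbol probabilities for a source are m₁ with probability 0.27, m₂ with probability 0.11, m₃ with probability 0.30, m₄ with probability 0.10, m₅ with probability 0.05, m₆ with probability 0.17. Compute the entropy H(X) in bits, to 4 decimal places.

H = −Σ pᵢ log₂ pᵢ.
−0.27·log₂(0.27) = 0.5100
−0.11·log₂(0.11) = 0.3503
−0.30·log₂(0.30) = 0.5211
−0.10·log₂(0.10) = 0.3322
−0.05·log₂(0.05) = 0.2161
−0.17·log₂(0.17) = 0.4346
Sum ≈ 2.3643 → 2.3643 bits.

2.3643 bits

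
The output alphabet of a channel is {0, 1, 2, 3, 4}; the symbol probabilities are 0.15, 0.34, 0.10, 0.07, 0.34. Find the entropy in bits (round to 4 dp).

2.0696 bits

H = −Σ pᵢ log₂ pᵢ.
−0.15·log₂(0.15) = 0.4105
−0.34·log₂(0.34) = 0.5292
−0.10·log₂(0.10) = 0.3322
−0.07·log₂(0.07) = 0.2686
−0.34·log₂(0.34) = 0.5292
Sum ≈ 2.0696 → 2.0696 bits.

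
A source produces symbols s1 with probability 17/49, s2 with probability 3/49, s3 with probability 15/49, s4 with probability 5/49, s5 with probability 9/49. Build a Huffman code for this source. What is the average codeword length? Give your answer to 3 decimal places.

2.163 bits/symbol

Repeatedly combine the two least-probable nodes; the expected code length is the sum of the merged weights.
merge 3/49 + 5/49 → 8/49
merge 8/49 + 9/49 → 17/49
merge 15/49 + 17/49 → 32/49
merge 17/49 + 32/49 → 1
L = 8/49 + 17/49 + 32/49 + 1 = 106/49 ≈ 2.163 bits/symbol.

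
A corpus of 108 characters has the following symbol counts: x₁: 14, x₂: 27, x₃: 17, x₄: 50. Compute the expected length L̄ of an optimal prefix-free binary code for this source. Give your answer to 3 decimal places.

Probabilities are the counts divided by 108.
Repeatedly combine the two least-probable nodes; the expected code length is the sum of the merged weights.
merge 7/54 + 17/108 → 31/108
merge 1/4 + 31/108 → 29/54
merge 25/54 + 29/54 → 1
L = 31/108 + 29/54 + 1 = 197/108 ≈ 1.824 bits/symbol.

1.824 bits/symbol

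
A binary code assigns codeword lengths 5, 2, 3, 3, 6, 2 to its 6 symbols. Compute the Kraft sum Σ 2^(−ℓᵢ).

0.796875

With common denominator 2^6 = 64: Σ 2^(−ℓᵢ) = 2/64 + 16/64 + 8/64 + 8/64 + 1/64 + 16/64 = 51/64 = 0.796875.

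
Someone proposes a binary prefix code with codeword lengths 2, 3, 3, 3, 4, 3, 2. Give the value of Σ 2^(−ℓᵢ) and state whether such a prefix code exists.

With common denominator 2^4 = 16: Σ 2^(−ℓᵢ) = 4/16 + 2/16 + 2/16 + 2/16 + 1/16 + 2/16 + 4/16 = 17/16 = 1.0625.
Kraft's inequality requires Σ ≤ 1; here Σ = 1.0625 > 1, so no such prefix code exists.

1.0625; no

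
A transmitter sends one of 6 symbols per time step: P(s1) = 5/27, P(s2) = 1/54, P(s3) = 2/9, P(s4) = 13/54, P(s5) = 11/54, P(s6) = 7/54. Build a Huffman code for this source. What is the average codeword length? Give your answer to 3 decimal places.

2.481 bits/symbol

Repeatedly combine the two least-probable nodes; the expected code length is the sum of the merged weights.
merge 1/54 + 7/54 → 4/27
merge 4/27 + 5/27 → 1/3
merge 11/54 + 2/9 → 23/54
merge 13/54 + 1/3 → 31/54
merge 23/54 + 31/54 → 1
L = 4/27 + 1/3 + 23/54 + 31/54 + 1 = 67/27 ≈ 2.481 bits/symbol.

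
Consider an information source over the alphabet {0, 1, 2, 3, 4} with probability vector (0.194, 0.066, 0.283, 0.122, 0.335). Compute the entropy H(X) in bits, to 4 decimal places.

2.1320 bits

H = −Σ pᵢ log₂ pᵢ.
−0.194·log₂(0.194) = 0.4590
−0.066·log₂(0.066) = 0.2588
−0.283·log₂(0.283) = 0.5154
−0.122·log₂(0.122) = 0.3703
−0.335·log₂(0.335) = 0.5286
Sum ≈ 2.1320 → 2.1320 bits.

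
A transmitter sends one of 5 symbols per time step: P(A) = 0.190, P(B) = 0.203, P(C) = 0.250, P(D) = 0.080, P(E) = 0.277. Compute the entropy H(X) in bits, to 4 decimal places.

H = −Σ pᵢ log₂ pᵢ.
−0.190·log₂(0.190) = 0.4552
−0.203·log₂(0.203) = 0.4670
−0.250·log₂(0.250) = 0.5000
−0.080·log₂(0.080) = 0.2915
−0.277·log₂(0.277) = 0.5130
Sum ≈ 2.2267 → 2.2267 bits.

2.2267 bits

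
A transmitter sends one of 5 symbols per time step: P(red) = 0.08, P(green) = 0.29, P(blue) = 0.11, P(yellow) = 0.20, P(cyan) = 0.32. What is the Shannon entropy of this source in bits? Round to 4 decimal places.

H = −Σ pᵢ log₂ pᵢ.
−0.08·log₂(0.08) = 0.2915
−0.29·log₂(0.29) = 0.5179
−0.11·log₂(0.11) = 0.3503
−0.20·log₂(0.20) = 0.4644
−0.32·log₂(0.32) = 0.5260
Sum ≈ 2.1501 → 2.1501 bits.

2.1501 bits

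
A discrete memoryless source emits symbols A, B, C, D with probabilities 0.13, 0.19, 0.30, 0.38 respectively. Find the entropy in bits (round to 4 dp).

H = −Σ pᵢ log₂ pᵢ.
−0.13·log₂(0.13) = 0.3826
−0.19·log₂(0.19) = 0.4552
−0.30·log₂(0.30) = 0.5211
−0.38·log₂(0.38) = 0.5305
Sum ≈ 1.8894 → 1.8894 bits.

1.8894 bits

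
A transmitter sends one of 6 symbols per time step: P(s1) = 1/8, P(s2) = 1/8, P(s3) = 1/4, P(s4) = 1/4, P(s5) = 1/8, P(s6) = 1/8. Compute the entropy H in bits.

2.5 bits

Each probability is a power of 1/2, so log₂(1/p) is an integer.
H = Σ p·log₂(1/p) = 1/8·3 + 1/8·3 + 1/4·2 + 1/4·2 + 1/8·3 + 1/8·3 = 2.5 bits.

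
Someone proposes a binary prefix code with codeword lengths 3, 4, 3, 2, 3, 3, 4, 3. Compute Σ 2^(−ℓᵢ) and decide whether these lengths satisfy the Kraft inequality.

With common denominator 2^4 = 16: Σ 2^(−ℓᵢ) = 2/16 + 1/16 + 2/16 + 4/16 + 2/16 + 2/16 + 1/16 + 2/16 = 16/16 = 1.
Kraft's inequality requires Σ ≤ 1; here Σ = 1 ≤ 1, so such a prefix code exists.

1; yes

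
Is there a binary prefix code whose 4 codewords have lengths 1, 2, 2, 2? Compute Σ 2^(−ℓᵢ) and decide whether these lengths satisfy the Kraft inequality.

1.25; no

With common denominator 2^2 = 4: Σ 2^(−ℓᵢ) = 2/4 + 1/4 + 1/4 + 1/4 = 5/4 = 1.25.
Kraft's inequality requires Σ ≤ 1; here Σ = 1.25 > 1, so no such prefix code exists.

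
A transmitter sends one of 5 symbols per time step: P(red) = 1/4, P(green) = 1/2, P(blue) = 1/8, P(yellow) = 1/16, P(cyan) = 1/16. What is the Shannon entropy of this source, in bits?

1.875 bits

Each probability is a power of 1/2, so log₂(1/p) is an integer.
H = Σ p·log₂(1/p) = 1/4·2 + 1/2·1 + 1/8·3 + 1/16·4 + 1/16·4 = 1.875 bits.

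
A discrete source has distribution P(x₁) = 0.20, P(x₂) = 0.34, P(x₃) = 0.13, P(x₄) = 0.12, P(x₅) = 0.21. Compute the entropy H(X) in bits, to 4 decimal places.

2.2161 bits

H = −Σ pᵢ log₂ pᵢ.
−0.20·log₂(0.20) = 0.4644
−0.34·log₂(0.34) = 0.5292
−0.13·log₂(0.13) = 0.3826
−0.12·log₂(0.12) = 0.3671
−0.21·log₂(0.21) = 0.4728
Sum ≈ 2.2161 → 2.2161 bits.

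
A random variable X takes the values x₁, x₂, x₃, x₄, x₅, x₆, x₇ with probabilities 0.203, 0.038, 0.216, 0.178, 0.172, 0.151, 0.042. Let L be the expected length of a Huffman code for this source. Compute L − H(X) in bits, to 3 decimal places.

0.053 bits

Entropy H = −Σ p log₂ p ≈ 2.6078 bits.
Huffman merges: 19/500+21/500→2/25; 2/25+151/1000→231/1000; 43/250+89/500→7/20; 203/1000+27/125→419/1000; 231/1000+7/20→581/1000; 419/1000+581/1000→1. L = 2661/1000 ≈ 2.6610.
L − H = 2.6610 − 2.6078 = 0.053 bits.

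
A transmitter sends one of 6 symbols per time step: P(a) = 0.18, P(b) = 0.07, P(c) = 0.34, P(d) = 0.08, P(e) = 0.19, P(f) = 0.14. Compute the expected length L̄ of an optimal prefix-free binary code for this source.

Repeatedly combine the two least-probable nodes; the expected code length is the sum of the merged weights.
merge 7/100 + 2/25 → 3/20
merge 7/50 + 3/20 → 29/100
merge 9/50 + 19/100 → 37/100
merge 29/100 + 17/50 → 63/100
merge 37/100 + 63/100 → 1
L = 3/20 + 29/100 + 37/100 + 63/100 + 1 = 61/25 = 2.44 bits/symbol.

2.44 bits/symbol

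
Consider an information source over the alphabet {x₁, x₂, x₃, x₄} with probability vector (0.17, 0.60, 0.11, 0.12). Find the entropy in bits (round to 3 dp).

H = −Σ pᵢ log₂ pᵢ.
−0.17·log₂(0.17) = 0.4346
−0.60·log₂(0.60) = 0.4422
−0.11·log₂(0.11) = 0.3503
−0.12·log₂(0.12) = 0.3671
Sum ≈ 1.5941 → 1.594 bits.

1.594 bits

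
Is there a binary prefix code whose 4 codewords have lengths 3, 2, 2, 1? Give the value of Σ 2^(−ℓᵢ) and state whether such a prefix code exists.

With common denominator 2^3 = 8: Σ 2^(−ℓᵢ) = 1/8 + 2/8 + 2/8 + 4/8 = 9/8 = 1.125.
Kraft's inequality requires Σ ≤ 1; here Σ = 1.125 > 1, so no such prefix code exists.

1.125; no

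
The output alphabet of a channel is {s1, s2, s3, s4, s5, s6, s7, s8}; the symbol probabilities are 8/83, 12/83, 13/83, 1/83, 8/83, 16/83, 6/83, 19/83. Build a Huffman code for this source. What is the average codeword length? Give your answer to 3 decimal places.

2.843 bits/symbol

Repeatedly combine the two least-probable nodes; the expected code length is the sum of the merged weights.
merge 1/83 + 6/83 → 7/83
merge 7/83 + 8/83 → 15/83
merge 8/83 + 12/83 → 20/83
merge 13/83 + 15/83 → 28/83
merge 16/83 + 19/83 → 35/83
merge 20/83 + 28/83 → 48/83
merge 35/83 + 48/83 → 1
L = 7/83 + 15/83 + 20/83 + 28/83 + 35/83 + 48/83 + 1 = 236/83 ≈ 2.843 bits/symbol.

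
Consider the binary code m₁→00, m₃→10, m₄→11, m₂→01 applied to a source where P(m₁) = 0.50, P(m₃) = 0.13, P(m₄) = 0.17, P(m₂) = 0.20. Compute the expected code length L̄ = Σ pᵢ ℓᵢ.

2 bits/symbol

L̄ = Σ pᵢ·ℓᵢ = 0.50·2 + 0.13·2 + 0.17·2 + 0.20·2 = 2 bits/symbol.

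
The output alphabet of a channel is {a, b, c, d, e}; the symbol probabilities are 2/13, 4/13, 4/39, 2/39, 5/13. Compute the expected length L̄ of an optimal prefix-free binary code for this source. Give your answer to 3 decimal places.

2.077 bits/symbol

Repeatedly combine the two least-probable nodes; the expected code length is the sum of the merged weights.
merge 2/39 + 4/39 → 2/13
merge 2/13 + 2/13 → 4/13
merge 4/13 + 4/13 → 8/13
merge 5/13 + 8/13 → 1
L = 2/13 + 4/13 + 8/13 + 1 = 27/13 ≈ 2.077 bits/symbol.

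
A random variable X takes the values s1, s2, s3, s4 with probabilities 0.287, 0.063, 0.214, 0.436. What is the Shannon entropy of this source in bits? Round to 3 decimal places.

1.766 bits

H = −Σ pᵢ log₂ pᵢ.
−0.287·log₂(0.287) = 0.5169
−0.063·log₂(0.063) = 0.2513
−0.214·log₂(0.214) = 0.4760
−0.436·log₂(0.436) = 0.5222
Sum ≈ 1.7663 → 1.766 bits.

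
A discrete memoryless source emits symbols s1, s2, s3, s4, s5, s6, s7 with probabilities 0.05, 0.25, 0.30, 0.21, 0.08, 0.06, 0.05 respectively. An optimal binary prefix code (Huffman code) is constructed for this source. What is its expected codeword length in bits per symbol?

2.48 bits/symbol

Repeatedly combine the two least-probable nodes; the expected code length is the sum of the merged weights.
merge 1/20 + 1/20 → 1/10
merge 3/50 + 2/25 → 7/50
merge 1/10 + 7/50 → 6/25
merge 21/100 + 6/25 → 9/20
merge 1/4 + 3/10 → 11/20
merge 9/20 + 11/20 → 1
L = 1/10 + 7/50 + 6/25 + 9/20 + 11/20 + 1 = 62/25 = 2.48 bits/symbol.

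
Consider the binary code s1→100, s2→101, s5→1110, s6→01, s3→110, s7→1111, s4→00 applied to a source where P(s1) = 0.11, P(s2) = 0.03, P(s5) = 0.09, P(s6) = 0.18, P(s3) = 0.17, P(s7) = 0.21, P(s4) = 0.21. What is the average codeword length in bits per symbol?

L̄ = Σ pᵢ·ℓᵢ = 0.11·3 + 0.03·3 + 0.09·4 + 0.18·2 + 0.17·3 + 0.21·4 + 0.21·2 = 2.91 bits/symbol.

2.91 bits/symbol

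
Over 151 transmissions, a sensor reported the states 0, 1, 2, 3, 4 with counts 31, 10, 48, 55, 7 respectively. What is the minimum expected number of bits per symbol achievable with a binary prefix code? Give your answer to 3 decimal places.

2.066 bits/symbol

Probabilities are the counts divided by 151.
Repeatedly combine the two least-probable nodes; the expected code length is the sum of the merged weights.
merge 7/151 + 10/151 → 17/151
merge 17/151 + 31/151 → 48/151
merge 48/151 + 48/151 → 96/151
merge 55/151 + 96/151 → 1
L = 17/151 + 48/151 + 96/151 + 1 = 312/151 ≈ 2.066 bits/symbol.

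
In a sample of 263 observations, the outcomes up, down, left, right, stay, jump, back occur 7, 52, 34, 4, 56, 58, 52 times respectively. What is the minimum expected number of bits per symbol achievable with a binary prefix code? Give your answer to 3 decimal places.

Probabilities are the counts divided by 263.
Repeatedly combine the two least-probable nodes; the expected code length is the sum of the merged weights.
merge 4/263 + 7/263 → 11/263
merge 11/263 + 34/263 → 45/263
merge 45/263 + 52/263 → 97/263
merge 52/263 + 56/263 → 108/263
merge 58/263 + 97/263 → 155/263
merge 108/263 + 155/263 → 1
L = 11/263 + 45/263 + 97/263 + 108/263 + 155/263 + 1 = 679/263 ≈ 2.582 bits/symbol.

2.582 bits/symbol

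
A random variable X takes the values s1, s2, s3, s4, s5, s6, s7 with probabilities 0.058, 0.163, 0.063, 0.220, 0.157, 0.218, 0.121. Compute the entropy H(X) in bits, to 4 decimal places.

2.6638 bits

H = −Σ pᵢ log₂ pᵢ.
−0.058·log₂(0.058) = 0.2383
−0.163·log₂(0.163) = 0.4266
−0.063·log₂(0.063) = 0.2513
−0.220·log₂(0.220) = 0.4806
−0.157·log₂(0.157) = 0.4194
−0.218·log₂(0.218) = 0.4791
−0.121·log₂(0.121) = 0.3687
Sum ≈ 2.6638 → 2.6638 bits.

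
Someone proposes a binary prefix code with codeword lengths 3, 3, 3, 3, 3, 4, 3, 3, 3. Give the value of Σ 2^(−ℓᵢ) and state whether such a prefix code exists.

With common denominator 2^4 = 16: Σ 2^(−ℓᵢ) = 2/16 + 2/16 + 2/16 + 2/16 + 2/16 + 1/16 + 2/16 + 2/16 + 2/16 = 17/16 = 1.0625.
Kraft's inequality requires Σ ≤ 1; here Σ = 1.0625 > 1, so no such prefix code exists.

1.0625; no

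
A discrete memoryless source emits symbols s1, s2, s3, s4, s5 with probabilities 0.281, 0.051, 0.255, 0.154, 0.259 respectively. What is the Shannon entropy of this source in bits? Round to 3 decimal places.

H = −Σ pᵢ log₂ pᵢ.
−0.281·log₂(0.281) = 0.5146
−0.051·log₂(0.051) = 0.2190
−0.255·log₂(0.255) = 0.5027
−0.154·log₂(0.154) = 0.4156
−0.259·log₂(0.259) = 0.5048
Sum ≈ 2.1567 → 2.157 bits.

2.157 bits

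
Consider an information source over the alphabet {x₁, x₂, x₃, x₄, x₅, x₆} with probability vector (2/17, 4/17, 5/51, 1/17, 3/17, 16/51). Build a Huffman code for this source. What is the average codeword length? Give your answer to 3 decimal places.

Repeatedly combine the two least-probable nodes; the expected code length is the sum of the merged weights.
merge 1/17 + 5/51 → 8/51
merge 2/17 + 8/51 → 14/51
merge 3/17 + 4/17 → 7/17
merge 14/51 + 16/51 → 10/17
merge 7/17 + 10/17 → 1
L = 8/51 + 14/51 + 7/17 + 10/17 + 1 = 124/51 ≈ 2.431 bits/symbol.

2.431 bits/symbol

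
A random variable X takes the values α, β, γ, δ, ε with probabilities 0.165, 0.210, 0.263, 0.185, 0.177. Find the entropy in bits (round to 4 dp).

H = −Σ pᵢ log₂ pᵢ.
−0.165·log₂(0.165) = 0.4289
−0.210·log₂(0.210) = 0.4728
−0.263·log₂(0.263) = 0.5068
−0.185·log₂(0.185) = 0.4504
−0.177·log₂(0.177) = 0.4422
Sum ≈ 2.3010 → 2.3010 bits.

2.3010 bits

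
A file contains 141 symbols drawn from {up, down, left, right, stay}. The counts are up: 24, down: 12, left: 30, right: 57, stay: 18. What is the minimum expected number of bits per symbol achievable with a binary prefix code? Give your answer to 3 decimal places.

Probabilities are the counts divided by 141.
Repeatedly combine the two least-probable nodes; the expected code length is the sum of the merged weights.
merge 4/47 + 6/47 → 10/47
merge 8/47 + 10/47 → 18/47
merge 10/47 + 18/47 → 28/47
merge 19/47 + 28/47 → 1
L = 10/47 + 18/47 + 28/47 + 1 = 103/47 ≈ 2.191 bits/symbol.

2.191 bits/symbol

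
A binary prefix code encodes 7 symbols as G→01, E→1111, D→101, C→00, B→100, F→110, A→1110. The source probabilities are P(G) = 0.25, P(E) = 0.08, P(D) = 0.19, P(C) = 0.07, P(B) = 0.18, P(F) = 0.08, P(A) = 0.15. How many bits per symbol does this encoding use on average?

2.91 bits/symbol

L̄ = Σ pᵢ·ℓᵢ = 0.25·2 + 0.08·4 + 0.19·3 + 0.07·2 + 0.18·3 + 0.08·3 + 0.15·4 = 2.91 bits/symbol.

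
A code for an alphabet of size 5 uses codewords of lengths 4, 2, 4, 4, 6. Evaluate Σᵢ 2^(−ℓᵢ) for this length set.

With common denominator 2^6 = 64: Σ 2^(−ℓᵢ) = 4/64 + 16/64 + 4/64 + 4/64 + 1/64 = 29/64 = 0.453125.

0.453125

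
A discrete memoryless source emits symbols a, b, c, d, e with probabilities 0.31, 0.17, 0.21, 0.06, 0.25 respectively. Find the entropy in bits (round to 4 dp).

2.1747 bits

H = −Σ pᵢ log₂ pᵢ.
−0.31·log₂(0.31) = 0.5238
−0.17·log₂(0.17) = 0.4346
−0.21·log₂(0.21) = 0.4728
−0.06·log₂(0.06) = 0.2435
−0.25·log₂(0.25) = 0.5000
Sum ≈ 2.1747 → 2.1747 bits.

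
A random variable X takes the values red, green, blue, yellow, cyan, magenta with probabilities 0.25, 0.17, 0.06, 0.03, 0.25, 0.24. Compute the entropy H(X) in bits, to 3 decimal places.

H = −Σ pᵢ log₂ pᵢ.
−0.25·log₂(0.25) = 0.5000
−0.17·log₂(0.17) = 0.4346
−0.06·log₂(0.06) = 0.2435
−0.03·log₂(0.03) = 0.1518
−0.25·log₂(0.25) = 0.5000
−0.24·log₂(0.24) = 0.4941
Sum ≈ 2.3240 → 2.324 bits.

2.324 bits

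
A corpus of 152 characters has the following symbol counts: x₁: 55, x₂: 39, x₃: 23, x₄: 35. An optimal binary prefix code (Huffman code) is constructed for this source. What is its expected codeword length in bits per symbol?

Probabilities are the counts divided by 152.
Repeatedly combine the two least-probable nodes; the expected code length is the sum of the merged weights.
merge 23/152 + 35/152 → 29/76
merge 39/152 + 55/152 → 47/76
merge 29/76 + 47/76 → 1
L = 29/76 + 47/76 + 1 = 2 bits/symbol.

2 bits/symbol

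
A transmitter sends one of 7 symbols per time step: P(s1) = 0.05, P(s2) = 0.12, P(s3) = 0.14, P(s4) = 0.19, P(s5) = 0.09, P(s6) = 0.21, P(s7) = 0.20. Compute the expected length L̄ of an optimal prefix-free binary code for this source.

Repeatedly combine the two least-probable nodes; the expected code length is the sum of the merged weights.
merge 1/20 + 9/100 → 7/50
merge 3/25 + 7/50 → 13/50
merge 7/50 + 19/100 → 33/100
merge 1/5 + 21/100 → 41/100
merge 13/50 + 33/100 → 59/100
merge 41/100 + 59/100 → 1
L = 7/50 + 13/50 + 33/100 + 41/100 + 59/100 + 1 = 273/100 = 2.73 bits/symbol.

2.73 bits/symbol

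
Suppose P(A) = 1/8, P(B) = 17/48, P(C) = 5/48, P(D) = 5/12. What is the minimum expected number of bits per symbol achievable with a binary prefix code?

1.8125 bits/symbol

Repeatedly combine the two least-probable nodes; the expected code length is the sum of the merged weights.
merge 5/48 + 1/8 → 11/48
merge 11/48 + 17/48 → 7/12
merge 5/12 + 7/12 → 1
L = 11/48 + 7/12 + 1 = 29/16 = 1.8125 bits/symbol.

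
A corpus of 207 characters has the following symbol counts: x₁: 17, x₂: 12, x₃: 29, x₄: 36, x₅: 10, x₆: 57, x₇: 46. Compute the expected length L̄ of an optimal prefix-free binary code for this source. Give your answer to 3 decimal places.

2.609 bits/symbol

Probabilities are the counts divided by 207.
Repeatedly combine the two least-probable nodes; the expected code length is the sum of the merged weights.
merge 10/207 + 4/69 → 22/207
merge 17/207 + 22/207 → 13/69
merge 29/207 + 4/23 → 65/207
merge 13/69 + 2/9 → 85/207
merge 19/69 + 65/207 → 122/207
merge 85/207 + 122/207 → 1
L = 22/207 + 13/69 + 65/207 + 85/207 + 122/207 + 1 = 60/23 ≈ 2.609 bits/symbol.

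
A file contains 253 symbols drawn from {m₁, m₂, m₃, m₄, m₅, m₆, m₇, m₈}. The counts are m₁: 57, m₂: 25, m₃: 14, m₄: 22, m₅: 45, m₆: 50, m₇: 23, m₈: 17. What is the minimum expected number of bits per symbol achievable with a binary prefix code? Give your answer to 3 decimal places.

Probabilities are the counts divided by 253.
Repeatedly combine the two least-probable nodes; the expected code length is the sum of the merged weights.
merge 14/253 + 17/253 → 31/253
merge 2/23 + 1/11 → 45/253
merge 25/253 + 31/253 → 56/253
merge 45/253 + 45/253 → 90/253
merge 50/253 + 56/253 → 106/253
merge 57/253 + 90/253 → 147/253
merge 106/253 + 147/253 → 1
L = 31/253 + 45/253 + 56/253 + 90/253 + 106/253 + 147/253 + 1 = 728/253 ≈ 2.877 bits/symbol.

2.877 bits/symbol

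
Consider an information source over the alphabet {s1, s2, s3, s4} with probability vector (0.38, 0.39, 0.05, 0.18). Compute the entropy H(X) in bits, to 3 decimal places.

1.722 bits

H = −Σ pᵢ log₂ pᵢ.
−0.38·log₂(0.38) = 0.5305
−0.39·log₂(0.39) = 0.5298
−0.05·log₂(0.05) = 0.2161
−0.18·log₂(0.18) = 0.4453
Sum ≈ 1.7217 → 1.722 bits.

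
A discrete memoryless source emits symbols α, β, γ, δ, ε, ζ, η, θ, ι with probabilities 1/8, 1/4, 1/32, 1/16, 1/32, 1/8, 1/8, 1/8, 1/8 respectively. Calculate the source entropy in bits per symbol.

2.9375 bits

Each probability is a power of 1/2, so log₂(1/p) is an integer.
H = Σ p·log₂(1/p) = 1/8·3 + 1/4·2 + 1/32·5 + 1/16·4 + 1/32·5 + 1/8·3 + 1/8·3 + 1/8·3 + 1/8·3 = 2.9375 bits.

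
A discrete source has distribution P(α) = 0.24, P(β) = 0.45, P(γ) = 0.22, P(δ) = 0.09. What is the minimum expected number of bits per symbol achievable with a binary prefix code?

Repeatedly combine the two least-probable nodes; the expected code length is the sum of the merged weights.
merge 9/100 + 11/50 → 31/100
merge 6/25 + 31/100 → 11/20
merge 9/20 + 11/20 → 1
L = 31/100 + 11/20 + 1 = 93/50 = 1.86 bits/symbol.

1.86 bits/symbol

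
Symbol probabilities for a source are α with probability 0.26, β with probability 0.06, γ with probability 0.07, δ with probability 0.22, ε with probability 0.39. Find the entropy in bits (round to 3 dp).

2.028 bits

H = −Σ pᵢ log₂ pᵢ.
−0.26·log₂(0.26) = 0.5053
−0.06·log₂(0.06) = 0.2435
−0.07·log₂(0.07) = 0.2686
−0.22·log₂(0.22) = 0.4806
−0.39·log₂(0.39) = 0.5298
Sum ≈ 2.0277 → 2.028 bits.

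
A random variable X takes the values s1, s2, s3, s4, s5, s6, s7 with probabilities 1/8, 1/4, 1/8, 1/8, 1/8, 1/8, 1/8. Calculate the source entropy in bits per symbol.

2.75 bits

Each probability is a power of 1/2, so log₂(1/p) is an integer.
H = Σ p·log₂(1/p) = 1/8·3 + 1/4·2 + 1/8·3 + 1/8·3 + 1/8·3 + 1/8·3 + 1/8·3 = 2.75 bits.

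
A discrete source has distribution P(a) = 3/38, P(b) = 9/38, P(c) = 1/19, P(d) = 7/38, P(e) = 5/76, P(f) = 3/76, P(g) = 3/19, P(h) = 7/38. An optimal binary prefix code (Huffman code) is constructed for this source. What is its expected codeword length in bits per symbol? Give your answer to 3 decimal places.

2.816 bits/symbol

Repeatedly combine the two least-probable nodes; the expected code length is the sum of the merged weights.
merge 3/76 + 1/19 → 7/76
merge 5/76 + 3/38 → 11/76
merge 7/76 + 11/76 → 9/38
merge 3/19 + 7/38 → 13/38
merge 7/38 + 9/38 → 8/19
merge 9/38 + 13/38 → 11/19
merge 8/19 + 11/19 → 1
L = 7/76 + 11/76 + 9/38 + 13/38 + 8/19 + 11/19 + 1 = 107/38 ≈ 2.816 bits/symbol.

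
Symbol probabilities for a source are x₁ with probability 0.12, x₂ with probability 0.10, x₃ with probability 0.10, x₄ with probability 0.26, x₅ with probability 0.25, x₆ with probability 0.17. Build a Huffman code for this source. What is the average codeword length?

2.49 bits/symbol

Repeatedly combine the two least-probable nodes; the expected code length is the sum of the merged weights.
merge 1/10 + 1/10 → 1/5
merge 3/25 + 17/100 → 29/100
merge 1/5 + 1/4 → 9/20
merge 13/50 + 29/100 → 11/20
merge 9/20 + 11/20 → 1
L = 1/5 + 29/100 + 9/20 + 11/20 + 1 = 249/100 = 2.49 bits/symbol.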